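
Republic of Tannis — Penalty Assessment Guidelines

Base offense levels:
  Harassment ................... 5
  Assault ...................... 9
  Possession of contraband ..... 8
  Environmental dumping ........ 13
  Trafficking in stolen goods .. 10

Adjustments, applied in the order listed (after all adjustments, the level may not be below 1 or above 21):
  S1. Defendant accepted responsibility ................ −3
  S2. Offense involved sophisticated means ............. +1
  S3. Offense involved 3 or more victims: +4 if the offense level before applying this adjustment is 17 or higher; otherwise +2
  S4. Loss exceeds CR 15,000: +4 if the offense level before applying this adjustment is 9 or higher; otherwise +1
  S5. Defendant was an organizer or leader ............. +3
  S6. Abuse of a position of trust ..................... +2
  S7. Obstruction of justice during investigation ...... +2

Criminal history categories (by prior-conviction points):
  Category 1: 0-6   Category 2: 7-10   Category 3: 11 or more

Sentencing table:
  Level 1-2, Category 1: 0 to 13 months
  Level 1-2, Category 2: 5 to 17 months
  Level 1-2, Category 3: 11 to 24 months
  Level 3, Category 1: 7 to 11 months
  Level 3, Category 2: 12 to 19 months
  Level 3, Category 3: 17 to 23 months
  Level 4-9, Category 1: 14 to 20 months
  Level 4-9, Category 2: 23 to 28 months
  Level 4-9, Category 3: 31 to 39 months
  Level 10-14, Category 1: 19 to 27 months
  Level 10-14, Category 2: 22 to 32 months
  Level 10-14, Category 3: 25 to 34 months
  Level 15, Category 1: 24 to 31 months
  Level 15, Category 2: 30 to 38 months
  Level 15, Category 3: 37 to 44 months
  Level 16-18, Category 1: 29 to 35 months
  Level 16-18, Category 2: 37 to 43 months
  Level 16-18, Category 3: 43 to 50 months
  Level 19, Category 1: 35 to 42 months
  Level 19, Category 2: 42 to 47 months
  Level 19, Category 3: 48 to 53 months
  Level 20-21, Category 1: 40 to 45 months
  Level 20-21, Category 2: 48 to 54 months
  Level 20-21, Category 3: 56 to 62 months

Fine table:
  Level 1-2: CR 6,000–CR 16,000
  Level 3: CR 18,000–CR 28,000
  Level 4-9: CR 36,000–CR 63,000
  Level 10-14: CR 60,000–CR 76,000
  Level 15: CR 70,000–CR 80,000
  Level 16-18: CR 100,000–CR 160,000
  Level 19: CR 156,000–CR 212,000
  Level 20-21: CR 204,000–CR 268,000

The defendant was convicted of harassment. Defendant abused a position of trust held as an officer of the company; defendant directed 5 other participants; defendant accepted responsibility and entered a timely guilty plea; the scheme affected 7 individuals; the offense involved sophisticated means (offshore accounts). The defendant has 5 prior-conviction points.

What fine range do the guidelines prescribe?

Base offense level for harassment: 5.
S1 applies: 5 − 3 = 2.
S2 applies: 2 + 1 = 3.
S3 applies (level before this adjustment is 3 < 17, so +2): 3 + 2 = 5.
S4 does not apply.
S5 applies: 5 + 3 = 8.
S6 applies: 8 + 2 = 10.
S7 does not apply.
Final offense level: 10.
Level 10 falls in the 10-14 band.
Fine table: Level 10-14 → CR 60,000–CR 76,000.

CR 60,000–CR 76,000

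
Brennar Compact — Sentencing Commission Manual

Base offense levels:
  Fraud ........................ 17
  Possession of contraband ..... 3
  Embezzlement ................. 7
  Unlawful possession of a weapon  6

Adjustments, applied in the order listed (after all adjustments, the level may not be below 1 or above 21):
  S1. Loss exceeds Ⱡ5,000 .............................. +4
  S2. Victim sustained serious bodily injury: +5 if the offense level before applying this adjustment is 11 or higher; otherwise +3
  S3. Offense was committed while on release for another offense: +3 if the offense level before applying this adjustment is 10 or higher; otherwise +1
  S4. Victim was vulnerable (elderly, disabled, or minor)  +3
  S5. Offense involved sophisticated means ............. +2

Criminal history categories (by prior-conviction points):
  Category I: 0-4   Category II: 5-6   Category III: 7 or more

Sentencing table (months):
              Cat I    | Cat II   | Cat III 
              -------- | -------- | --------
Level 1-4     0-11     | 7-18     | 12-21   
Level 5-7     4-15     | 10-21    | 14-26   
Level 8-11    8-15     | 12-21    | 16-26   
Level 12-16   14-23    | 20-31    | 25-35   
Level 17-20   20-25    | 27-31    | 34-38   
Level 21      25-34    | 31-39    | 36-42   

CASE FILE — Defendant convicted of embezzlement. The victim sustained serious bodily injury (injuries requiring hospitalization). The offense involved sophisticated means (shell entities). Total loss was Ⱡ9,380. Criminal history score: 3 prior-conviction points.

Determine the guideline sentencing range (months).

Base offense level for embezzlement: 7.
S1 applies: 7 + 4 = 11.
S2 applies (level before this adjustment is 11 ≥ 11, so +5): 11 + 5 = 16.
S3 does not apply.
S5 applies: 16 + 2 = 18.
Final offense level: 18.
Criminal history: 3 prior points → Category I (0-4).
Level 18 falls in the 17-20 band.
Grid: Level 17-20 × Category I = 20-25 months.

20-25 months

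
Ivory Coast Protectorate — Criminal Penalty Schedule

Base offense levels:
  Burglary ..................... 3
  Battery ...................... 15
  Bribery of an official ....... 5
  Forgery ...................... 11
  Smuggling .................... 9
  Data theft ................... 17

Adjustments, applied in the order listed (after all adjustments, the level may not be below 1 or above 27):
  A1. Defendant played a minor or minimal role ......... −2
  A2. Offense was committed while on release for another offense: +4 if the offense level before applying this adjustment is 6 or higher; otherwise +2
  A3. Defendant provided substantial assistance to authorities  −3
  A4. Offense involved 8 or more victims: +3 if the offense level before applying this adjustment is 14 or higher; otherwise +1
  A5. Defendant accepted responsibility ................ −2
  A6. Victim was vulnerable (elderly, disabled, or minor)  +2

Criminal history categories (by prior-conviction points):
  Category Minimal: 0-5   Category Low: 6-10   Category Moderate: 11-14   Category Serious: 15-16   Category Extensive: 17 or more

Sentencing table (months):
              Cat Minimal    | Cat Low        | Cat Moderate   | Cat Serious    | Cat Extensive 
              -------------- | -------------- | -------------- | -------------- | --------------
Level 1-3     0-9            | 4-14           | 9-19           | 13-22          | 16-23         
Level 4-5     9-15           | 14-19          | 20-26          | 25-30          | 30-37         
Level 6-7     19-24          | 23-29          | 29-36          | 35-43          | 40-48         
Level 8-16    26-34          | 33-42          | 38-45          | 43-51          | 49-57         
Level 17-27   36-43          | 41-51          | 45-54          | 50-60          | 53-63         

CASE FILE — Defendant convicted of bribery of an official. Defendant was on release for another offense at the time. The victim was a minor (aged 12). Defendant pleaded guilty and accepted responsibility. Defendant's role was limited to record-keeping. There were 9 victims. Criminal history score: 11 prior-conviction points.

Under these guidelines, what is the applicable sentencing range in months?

Base offense level for bribery of an official: 5.
A1 applies: 5 − 2 = 3.
A2 applies (level before this adjustment is 3 < 6, so +2): 3 + 2 = 5.
A3 does not apply.
A4 applies (level before this adjustment is 5 < 14, so +1): 5 + 1 = 6.
A5 applies: 6 − 2 = 4.
A6 applies: 4 + 2 = 6.
Final offense level: 6.
Criminal history: 11 prior points → Category Moderate (11-14).
Level 6 falls in the 6-7 band.
Grid: Level 6-7 × Category Moderate = 29-36 months.

29-36 months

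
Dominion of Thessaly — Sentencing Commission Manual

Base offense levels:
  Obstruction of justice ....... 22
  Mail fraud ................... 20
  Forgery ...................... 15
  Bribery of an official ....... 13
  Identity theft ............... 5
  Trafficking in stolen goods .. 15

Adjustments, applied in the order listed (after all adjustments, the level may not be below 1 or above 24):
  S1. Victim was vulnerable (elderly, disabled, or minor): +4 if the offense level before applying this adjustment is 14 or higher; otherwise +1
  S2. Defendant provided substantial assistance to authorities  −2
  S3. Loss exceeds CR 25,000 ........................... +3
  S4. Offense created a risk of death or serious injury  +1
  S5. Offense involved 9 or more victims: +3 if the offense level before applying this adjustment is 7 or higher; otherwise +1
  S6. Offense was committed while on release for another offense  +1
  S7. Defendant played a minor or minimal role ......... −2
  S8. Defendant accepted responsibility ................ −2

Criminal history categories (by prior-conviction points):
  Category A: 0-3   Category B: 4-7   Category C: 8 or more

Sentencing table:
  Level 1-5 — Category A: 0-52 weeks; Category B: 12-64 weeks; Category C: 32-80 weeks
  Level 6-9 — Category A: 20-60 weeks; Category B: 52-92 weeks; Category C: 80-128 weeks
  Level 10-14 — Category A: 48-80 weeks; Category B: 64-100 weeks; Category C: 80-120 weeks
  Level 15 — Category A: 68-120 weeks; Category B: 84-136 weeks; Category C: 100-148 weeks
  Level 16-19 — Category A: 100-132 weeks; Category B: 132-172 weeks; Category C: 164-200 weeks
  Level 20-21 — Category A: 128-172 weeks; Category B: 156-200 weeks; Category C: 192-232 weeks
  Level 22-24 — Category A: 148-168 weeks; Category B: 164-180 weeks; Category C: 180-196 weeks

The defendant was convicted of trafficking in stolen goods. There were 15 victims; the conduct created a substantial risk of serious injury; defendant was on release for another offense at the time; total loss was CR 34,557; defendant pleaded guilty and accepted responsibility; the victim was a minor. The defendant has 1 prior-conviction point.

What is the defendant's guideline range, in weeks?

148-168 weeks

Base offense level for trafficking in stolen goods: 15.
S1 applies (level before this adjustment is 15 ≥ 14, so +4): 15 + 4 = 19.
S2 does not apply.
S3 applies: 19 + 3 = 22.
S4 applies: 22 + 1 = 23.
S5 applies (level before this adjustment is 23 ≥ 7, so +3): 23 + 3 = 26.
S6 applies: 26 + 1 = 27.
S7 does not apply.
S8 applies: 27 − 2 = 25.
Level 25 exceeds the maximum of 24; capped at 24.
Final offense level: 24.
Criminal history: 1 prior point → Category A (0-3).
Level 24 falls in the 22-24 band.
Grid: Level 22-24 × Category A = 148-168 weeks.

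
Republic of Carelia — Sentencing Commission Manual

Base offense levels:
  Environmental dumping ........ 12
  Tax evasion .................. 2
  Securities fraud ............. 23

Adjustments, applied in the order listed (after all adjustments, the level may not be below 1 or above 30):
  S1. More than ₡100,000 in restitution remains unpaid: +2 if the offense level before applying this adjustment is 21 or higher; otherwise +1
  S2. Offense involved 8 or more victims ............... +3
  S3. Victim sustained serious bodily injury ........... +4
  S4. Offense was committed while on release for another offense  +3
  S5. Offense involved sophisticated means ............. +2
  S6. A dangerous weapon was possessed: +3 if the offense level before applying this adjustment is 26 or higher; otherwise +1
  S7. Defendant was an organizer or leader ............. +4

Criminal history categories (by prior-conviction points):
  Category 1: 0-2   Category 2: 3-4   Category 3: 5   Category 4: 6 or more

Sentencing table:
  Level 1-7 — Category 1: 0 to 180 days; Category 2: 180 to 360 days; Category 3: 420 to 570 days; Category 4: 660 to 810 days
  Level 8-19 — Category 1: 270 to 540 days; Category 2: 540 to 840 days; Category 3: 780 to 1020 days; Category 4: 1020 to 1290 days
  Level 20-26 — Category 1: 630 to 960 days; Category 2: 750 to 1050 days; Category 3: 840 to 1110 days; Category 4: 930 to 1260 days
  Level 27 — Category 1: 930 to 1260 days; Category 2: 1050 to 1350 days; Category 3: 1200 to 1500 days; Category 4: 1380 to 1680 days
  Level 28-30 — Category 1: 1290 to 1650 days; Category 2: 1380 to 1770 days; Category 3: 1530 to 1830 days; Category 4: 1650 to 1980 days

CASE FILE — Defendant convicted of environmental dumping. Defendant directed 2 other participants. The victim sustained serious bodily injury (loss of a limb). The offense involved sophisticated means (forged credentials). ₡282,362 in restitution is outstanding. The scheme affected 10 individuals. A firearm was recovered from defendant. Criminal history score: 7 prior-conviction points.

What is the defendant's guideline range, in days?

1380-1680 days

Base offense level for environmental dumping: 12.
S1 applies (level before this adjustment is 12 < 21, so +1): 12 + 1 = 13.
S2 applies: 13 + 3 = 16.
S3 applies: 16 + 4 = 20.
S5 applies: 20 + 2 = 22.
S6 applies (level before this adjustment is 22 < 26, so +1): 22 + 1 = 23.
S7 applies: 23 + 4 = 27.
Final offense level: 27.
Criminal history: 7 prior points → Category 4 (6+).
Level 27 falls in the 27 band.
Grid: Level 27 × Category 4 = 1380-1680 days.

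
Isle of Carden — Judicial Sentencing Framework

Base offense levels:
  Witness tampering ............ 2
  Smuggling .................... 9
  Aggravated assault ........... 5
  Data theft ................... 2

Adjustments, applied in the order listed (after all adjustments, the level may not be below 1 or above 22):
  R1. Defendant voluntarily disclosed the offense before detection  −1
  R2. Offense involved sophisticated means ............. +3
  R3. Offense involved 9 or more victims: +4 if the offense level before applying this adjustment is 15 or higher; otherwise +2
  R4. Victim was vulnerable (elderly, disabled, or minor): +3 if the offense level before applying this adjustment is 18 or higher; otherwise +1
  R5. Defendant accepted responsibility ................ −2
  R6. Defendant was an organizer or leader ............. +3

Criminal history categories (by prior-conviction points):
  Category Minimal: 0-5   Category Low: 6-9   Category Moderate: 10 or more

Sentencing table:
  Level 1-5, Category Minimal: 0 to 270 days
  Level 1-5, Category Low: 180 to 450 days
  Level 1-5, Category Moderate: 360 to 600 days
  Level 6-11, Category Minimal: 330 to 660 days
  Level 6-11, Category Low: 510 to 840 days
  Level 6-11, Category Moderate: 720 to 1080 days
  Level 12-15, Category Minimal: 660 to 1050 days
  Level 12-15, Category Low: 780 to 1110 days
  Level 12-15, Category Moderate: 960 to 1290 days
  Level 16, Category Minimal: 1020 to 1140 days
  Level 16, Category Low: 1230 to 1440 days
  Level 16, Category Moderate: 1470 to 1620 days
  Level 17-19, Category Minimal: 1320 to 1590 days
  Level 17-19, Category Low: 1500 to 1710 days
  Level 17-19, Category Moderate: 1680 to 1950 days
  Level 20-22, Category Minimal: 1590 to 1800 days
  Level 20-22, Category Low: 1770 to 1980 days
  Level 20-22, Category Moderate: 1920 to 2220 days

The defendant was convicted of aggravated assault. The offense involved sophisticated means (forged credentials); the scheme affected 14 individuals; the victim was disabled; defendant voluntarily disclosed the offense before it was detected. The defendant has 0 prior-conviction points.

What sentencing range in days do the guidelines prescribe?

Base offense level for aggravated assault: 5.
R1 applies: 5 − 1 = 4.
R2 applies: 4 + 3 = 7.
R3 applies (level before this adjustment is 7 < 15, so +2): 7 + 2 = 9.
R4 applies (level before this adjustment is 9 < 18, so +1): 9 + 1 = 10.
R6 does not apply.
Final offense level: 10.
Criminal history: 0 prior points → Category Minimal (0-5).
Level 10 falls in the 6-11 band.
Grid: Level 6-11 × Category Minimal = 330-660 days.

330-660 days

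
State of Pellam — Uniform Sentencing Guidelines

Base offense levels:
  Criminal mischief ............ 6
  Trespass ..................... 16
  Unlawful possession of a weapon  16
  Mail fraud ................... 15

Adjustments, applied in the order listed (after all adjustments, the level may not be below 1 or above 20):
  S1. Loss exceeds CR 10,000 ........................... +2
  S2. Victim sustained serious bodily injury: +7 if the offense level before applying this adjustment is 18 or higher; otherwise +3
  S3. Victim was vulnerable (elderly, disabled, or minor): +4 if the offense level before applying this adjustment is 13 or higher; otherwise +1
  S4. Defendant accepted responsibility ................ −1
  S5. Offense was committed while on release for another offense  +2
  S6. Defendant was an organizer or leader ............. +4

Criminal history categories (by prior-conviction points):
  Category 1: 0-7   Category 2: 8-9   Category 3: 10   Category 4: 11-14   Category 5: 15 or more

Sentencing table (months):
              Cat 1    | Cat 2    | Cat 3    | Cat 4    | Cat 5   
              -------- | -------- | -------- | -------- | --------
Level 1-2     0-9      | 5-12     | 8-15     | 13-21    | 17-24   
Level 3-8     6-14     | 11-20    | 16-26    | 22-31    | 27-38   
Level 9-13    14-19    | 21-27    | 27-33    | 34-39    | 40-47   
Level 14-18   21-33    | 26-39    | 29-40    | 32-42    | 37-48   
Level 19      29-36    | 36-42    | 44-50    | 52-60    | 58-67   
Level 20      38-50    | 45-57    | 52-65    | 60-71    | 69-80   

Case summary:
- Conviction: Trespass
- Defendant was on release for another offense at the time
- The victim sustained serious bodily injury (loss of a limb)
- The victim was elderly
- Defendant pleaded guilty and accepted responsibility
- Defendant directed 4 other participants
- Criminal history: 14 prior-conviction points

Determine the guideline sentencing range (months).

Base offense level for trespass: 16.
S1 does not apply.
S2 applies (level before this adjustment is 16 < 18, so +3): 16 + 3 = 19.
S3 applies (level before this adjustment is 19 ≥ 13, so +4): 19 + 4 = 23.
S4 applies: 23 − 1 = 22.
S5 applies: 22 + 2 = 24.
S6 applies: 24 + 4 = 28.
Level 28 exceeds the maximum of 20; capped at 20.
Final offense level: 20.
Criminal history: 14 prior points → Category 4 (11-14).
Level 20 falls in the 20 band.
Grid: Level 20 × Category 4 = 60-71 months.

60-71 months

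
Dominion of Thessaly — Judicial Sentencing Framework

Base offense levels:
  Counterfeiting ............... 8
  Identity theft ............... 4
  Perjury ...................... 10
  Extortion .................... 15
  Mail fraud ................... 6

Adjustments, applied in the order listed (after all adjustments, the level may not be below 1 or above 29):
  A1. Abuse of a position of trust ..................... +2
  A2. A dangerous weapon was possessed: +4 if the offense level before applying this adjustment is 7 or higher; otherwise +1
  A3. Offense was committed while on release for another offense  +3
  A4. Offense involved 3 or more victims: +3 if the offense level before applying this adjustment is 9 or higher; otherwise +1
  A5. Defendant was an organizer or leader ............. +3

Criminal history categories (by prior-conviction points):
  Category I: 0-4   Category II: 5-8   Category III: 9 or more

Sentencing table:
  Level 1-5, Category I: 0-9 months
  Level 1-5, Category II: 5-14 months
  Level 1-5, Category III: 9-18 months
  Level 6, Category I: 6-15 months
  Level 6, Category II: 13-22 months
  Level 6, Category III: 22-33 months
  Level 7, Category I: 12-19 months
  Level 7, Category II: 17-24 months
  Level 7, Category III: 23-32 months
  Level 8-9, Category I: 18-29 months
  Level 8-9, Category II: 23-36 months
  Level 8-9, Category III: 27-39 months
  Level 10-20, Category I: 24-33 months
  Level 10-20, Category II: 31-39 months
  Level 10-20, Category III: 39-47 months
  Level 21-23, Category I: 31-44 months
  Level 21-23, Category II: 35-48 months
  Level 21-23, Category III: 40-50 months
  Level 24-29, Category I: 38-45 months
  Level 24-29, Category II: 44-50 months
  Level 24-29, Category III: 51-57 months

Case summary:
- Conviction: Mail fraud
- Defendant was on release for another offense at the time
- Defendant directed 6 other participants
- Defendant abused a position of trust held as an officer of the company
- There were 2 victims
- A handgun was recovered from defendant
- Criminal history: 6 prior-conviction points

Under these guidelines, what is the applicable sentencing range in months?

Base offense level for mail fraud: 6.
A1 applies: 6 + 2 = 8.
A2 applies (level before this adjustment is 8 ≥ 7, so +4): 8 + 4 = 12.
A3 applies: 12 + 3 = 15.
A5 applies: 15 + 3 = 18.
Final offense level: 18.
Criminal history: 6 prior points → Category II (5-8).
Level 18 falls in the 10-20 band.
Grid: Level 10-20 × Category II = 31-39 months.

31-39 months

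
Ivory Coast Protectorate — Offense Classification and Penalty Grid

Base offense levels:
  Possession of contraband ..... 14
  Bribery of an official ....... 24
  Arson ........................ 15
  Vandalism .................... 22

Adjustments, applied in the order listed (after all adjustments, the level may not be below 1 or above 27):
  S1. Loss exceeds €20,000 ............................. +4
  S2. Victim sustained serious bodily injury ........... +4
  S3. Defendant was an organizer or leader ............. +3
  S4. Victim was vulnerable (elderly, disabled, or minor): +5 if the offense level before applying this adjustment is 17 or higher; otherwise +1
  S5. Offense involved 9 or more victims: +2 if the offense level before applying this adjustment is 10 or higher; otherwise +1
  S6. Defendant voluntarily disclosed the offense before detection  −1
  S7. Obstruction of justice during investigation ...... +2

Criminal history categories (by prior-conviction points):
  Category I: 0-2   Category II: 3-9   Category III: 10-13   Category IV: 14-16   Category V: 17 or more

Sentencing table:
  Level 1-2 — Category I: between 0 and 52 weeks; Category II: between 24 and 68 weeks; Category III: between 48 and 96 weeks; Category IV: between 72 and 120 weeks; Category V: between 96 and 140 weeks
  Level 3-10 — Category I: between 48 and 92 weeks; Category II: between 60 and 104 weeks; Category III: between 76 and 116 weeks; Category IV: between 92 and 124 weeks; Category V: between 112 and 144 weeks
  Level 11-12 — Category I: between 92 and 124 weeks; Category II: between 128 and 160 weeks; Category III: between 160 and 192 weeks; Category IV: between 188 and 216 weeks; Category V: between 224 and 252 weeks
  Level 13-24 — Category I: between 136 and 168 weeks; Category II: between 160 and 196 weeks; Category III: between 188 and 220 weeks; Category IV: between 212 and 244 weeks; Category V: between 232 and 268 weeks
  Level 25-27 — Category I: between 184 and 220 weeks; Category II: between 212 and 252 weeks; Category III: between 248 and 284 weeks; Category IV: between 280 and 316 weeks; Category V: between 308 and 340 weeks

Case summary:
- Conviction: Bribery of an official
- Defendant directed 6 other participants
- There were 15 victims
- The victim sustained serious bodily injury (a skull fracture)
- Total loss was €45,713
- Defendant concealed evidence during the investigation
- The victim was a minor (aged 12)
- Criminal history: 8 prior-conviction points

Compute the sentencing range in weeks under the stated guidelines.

Base offense level for bribery of an official: 24.
S1 applies: 24 + 4 = 28.
S2 applies: 28 + 4 = 32.
S3 applies: 32 + 3 = 35.
S4 applies (level before this adjustment is 35 ≥ 17, so +5): 35 + 5 = 40.
S5 applies (level before this adjustment is 40 ≥ 10, so +2): 40 + 2 = 42.
S6 does not apply.
S7 applies: 42 + 2 = 44.
Level 44 exceeds the maximum of 27; capped at 27.
Final offense level: 27.
Criminal history: 8 prior points → Category II (3-9).
Level 27 falls in the 25-27 band.
Grid: Level 25-27 × Category II = 212-252 weeks.

212-252 weeks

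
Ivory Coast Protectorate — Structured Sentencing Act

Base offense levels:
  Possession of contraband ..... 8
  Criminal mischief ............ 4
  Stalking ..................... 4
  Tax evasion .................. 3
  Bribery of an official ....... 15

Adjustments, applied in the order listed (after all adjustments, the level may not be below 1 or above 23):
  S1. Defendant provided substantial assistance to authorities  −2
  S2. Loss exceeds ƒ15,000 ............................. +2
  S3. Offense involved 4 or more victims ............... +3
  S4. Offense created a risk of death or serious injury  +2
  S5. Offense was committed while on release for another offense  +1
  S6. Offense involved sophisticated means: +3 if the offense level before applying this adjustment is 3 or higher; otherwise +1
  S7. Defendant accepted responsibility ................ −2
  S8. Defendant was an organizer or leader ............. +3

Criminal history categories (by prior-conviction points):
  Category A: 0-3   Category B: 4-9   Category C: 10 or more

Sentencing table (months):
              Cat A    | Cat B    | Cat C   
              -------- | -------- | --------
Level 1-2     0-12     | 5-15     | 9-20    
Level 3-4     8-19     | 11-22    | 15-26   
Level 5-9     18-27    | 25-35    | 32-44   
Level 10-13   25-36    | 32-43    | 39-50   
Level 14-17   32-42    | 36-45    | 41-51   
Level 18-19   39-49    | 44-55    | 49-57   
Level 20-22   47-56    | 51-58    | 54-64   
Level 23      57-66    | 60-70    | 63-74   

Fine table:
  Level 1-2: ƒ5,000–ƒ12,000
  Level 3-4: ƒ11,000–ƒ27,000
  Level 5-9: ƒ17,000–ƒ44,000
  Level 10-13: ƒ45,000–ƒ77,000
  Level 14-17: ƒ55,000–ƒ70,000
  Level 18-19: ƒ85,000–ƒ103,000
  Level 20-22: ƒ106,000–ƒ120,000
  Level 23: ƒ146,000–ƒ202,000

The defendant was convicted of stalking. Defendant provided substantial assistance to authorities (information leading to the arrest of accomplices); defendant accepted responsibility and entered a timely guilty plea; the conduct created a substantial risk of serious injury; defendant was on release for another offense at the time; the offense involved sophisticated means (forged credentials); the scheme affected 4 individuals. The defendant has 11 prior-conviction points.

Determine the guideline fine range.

Base offense level for stalking: 4.
S1 applies: 4 − 2 = 2.
S3 applies: 2 + 3 = 5.
S4 applies: 5 + 2 = 7.
S5 applies: 7 + 1 = 8.
S6 applies (level before this adjustment is 8 ≥ 3, so +3): 8 + 3 = 11.
S7 applies: 11 − 2 = 9.
S8 does not apply.
Final offense level: 9.
Level 9 falls in the 5-9 band.
Fine table: Level 5-9 → ƒ17,000–ƒ44,000.

ƒ17,000–ƒ44,000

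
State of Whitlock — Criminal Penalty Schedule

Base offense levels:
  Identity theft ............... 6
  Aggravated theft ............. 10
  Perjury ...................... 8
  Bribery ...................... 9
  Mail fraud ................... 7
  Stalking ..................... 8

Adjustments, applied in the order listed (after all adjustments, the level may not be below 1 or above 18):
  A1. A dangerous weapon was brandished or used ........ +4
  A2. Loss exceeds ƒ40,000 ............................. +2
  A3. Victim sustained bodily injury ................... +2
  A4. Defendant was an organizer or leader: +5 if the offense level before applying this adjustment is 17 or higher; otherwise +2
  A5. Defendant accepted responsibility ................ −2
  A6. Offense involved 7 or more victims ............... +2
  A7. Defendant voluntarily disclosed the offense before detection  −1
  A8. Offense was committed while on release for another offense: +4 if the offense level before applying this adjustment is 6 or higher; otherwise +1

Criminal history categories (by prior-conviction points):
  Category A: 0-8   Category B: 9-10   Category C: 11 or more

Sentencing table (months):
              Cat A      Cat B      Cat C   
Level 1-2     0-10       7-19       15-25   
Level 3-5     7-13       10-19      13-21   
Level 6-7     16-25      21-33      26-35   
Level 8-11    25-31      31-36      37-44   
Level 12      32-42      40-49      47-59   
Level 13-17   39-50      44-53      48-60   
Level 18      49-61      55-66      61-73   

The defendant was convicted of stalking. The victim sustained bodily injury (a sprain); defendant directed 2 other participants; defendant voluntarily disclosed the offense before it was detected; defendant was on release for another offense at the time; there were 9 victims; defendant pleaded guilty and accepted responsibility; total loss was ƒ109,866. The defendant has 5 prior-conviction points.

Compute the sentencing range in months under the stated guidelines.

39-50 months

Base offense level for stalking: 8.
A2 applies: 8 + 2 = 10.
A3 applies: 10 + 2 = 12.
A4 applies (level before this adjustment is 12 < 17, so +2): 12 + 2 = 14.
A5 applies: 14 − 2 = 12.
A6 applies: 12 + 2 = 14.
A7 applies: 14 − 1 = 13.
A8 applies (level before this adjustment is 13 ≥ 6, so +4): 13 + 4 = 17.
Final offense level: 17.
Criminal history: 5 prior points → Category A (0-8).
Level 17 falls in the 13-17 band.
Grid: Level 13-17 × Category A = 39-50 months.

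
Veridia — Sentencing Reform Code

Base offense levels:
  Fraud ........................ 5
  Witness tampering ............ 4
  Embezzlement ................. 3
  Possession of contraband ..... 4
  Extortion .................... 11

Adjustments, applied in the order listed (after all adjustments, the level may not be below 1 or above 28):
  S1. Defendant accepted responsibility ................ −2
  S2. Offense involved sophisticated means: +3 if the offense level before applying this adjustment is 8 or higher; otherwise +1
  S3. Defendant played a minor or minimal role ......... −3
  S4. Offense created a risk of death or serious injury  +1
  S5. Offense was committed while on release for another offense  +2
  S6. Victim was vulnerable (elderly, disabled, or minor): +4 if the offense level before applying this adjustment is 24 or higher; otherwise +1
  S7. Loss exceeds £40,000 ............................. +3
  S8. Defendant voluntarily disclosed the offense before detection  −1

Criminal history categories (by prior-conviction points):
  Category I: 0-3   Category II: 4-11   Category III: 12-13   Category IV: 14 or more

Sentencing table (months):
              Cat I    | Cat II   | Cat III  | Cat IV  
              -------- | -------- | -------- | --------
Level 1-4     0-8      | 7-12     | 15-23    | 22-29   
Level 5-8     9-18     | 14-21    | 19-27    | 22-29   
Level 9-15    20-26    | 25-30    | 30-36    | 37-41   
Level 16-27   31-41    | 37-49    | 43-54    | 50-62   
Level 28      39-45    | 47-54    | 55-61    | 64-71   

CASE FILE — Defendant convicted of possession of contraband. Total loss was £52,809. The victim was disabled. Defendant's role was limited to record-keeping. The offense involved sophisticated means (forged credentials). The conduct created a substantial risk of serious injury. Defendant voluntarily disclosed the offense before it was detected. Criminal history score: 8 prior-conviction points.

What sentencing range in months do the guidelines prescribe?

14-21 months

Base offense level for possession of contraband: 4.
S2 applies (level before this adjustment is 4 < 8, so +1): 4 + 1 = 5.
S3 applies: 5 − 3 = 2.
S4 applies: 2 + 1 = 3.
S6 applies (level before this adjustment is 3 < 24, so +1): 3 + 1 = 4.
S7 applies: 4 + 3 = 7.
S8 applies: 7 − 1 = 6.
Final offense level: 6.
Criminal history: 8 prior points → Category II (4-11).
Level 6 falls in the 5-8 band.
Grid: Level 5-8 × Category II = 14-21 months.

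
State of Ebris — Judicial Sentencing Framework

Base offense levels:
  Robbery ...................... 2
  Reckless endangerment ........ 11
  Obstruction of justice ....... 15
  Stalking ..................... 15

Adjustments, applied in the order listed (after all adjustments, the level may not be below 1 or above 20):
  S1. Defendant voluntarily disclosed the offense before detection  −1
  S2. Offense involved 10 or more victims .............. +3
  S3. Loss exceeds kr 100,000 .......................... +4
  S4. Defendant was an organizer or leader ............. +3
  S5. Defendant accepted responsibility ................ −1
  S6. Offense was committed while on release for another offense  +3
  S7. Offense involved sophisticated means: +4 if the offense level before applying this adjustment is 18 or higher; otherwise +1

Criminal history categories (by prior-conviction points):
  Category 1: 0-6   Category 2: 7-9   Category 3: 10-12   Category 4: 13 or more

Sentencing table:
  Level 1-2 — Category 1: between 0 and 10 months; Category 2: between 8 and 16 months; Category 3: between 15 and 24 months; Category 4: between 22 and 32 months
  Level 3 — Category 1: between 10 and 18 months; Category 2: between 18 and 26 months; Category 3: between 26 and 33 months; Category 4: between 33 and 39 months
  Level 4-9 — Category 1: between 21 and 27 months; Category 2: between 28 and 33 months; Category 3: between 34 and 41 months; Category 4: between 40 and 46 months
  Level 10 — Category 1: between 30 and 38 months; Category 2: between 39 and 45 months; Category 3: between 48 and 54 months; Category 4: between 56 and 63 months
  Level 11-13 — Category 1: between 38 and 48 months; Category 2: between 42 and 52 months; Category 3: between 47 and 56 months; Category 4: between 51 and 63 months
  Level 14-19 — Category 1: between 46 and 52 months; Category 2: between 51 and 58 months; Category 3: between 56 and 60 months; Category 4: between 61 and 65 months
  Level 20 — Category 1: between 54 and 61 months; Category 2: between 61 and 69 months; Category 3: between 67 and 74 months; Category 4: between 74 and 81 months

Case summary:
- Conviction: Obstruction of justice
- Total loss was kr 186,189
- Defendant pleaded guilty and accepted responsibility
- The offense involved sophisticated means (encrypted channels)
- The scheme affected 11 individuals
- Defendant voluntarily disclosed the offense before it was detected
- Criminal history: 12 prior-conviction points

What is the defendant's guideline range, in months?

67-74 months

Base offense level for obstruction of justice: 15.
S1 applies: 15 − 1 = 14.
S2 applies: 14 + 3 = 17.
S3 applies: 17 + 4 = 21.
S5 applies: 21 − 1 = 20.
S6 does not apply.
S7 applies (level before this adjustment is 20 ≥ 18, so +4): 20 + 4 = 24.
Level 24 exceeds the maximum of 20; capped at 20.
Final offense level: 20.
Criminal history: 12 prior points → Category 3 (10-12).
Level 20 falls in the 20 band.
Grid: Level 20 × Category 3 = 67-74 months.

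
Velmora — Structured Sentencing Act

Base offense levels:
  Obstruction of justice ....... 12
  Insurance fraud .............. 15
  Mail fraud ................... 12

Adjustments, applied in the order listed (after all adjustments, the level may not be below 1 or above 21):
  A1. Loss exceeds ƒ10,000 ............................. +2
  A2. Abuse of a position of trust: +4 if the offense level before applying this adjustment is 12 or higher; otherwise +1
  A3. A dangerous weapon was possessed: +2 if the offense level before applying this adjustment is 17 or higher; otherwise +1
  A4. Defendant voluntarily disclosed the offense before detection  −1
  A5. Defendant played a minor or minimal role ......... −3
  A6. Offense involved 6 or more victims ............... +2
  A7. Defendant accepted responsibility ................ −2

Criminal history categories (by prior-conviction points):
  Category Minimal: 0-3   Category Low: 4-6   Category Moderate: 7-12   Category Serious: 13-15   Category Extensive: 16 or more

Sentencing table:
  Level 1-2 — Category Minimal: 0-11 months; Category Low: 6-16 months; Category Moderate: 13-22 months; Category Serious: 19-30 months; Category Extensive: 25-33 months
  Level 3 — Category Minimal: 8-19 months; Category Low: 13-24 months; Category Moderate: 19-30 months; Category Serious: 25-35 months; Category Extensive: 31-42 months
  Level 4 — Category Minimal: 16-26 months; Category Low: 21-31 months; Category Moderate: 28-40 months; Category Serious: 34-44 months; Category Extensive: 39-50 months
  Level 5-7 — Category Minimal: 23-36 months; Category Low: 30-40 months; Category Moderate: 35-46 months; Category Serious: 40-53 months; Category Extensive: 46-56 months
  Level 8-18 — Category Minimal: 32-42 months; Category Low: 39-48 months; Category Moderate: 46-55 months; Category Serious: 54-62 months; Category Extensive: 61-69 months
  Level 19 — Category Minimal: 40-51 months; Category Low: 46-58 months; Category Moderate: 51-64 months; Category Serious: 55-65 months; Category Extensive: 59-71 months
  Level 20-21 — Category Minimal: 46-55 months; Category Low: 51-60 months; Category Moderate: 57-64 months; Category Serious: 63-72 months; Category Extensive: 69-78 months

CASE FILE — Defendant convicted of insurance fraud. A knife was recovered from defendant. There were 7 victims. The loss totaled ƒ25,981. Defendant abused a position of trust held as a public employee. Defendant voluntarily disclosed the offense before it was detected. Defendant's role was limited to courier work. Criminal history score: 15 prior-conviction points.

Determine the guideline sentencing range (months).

Base offense level for insurance fraud: 15.
A1 applies: 15 + 2 = 17.
A2 applies (level before this adjustment is 17 ≥ 12, so +4): 17 + 4 = 21.
A3 applies (level before this adjustment is 21 ≥ 17, so +2): 21 + 2 = 23.
A4 applies: 23 − 1 = 22.
A5 applies: 22 − 3 = 19.
A6 applies: 19 + 2 = 21.
A7 does not apply.
Final offense level: 21.
Criminal history: 15 prior points → Category Serious (13-15).
Level 21 falls in the 20-21 band.
Grid: Level 20-21 × Category Serious = 63-72 months.

63-72 months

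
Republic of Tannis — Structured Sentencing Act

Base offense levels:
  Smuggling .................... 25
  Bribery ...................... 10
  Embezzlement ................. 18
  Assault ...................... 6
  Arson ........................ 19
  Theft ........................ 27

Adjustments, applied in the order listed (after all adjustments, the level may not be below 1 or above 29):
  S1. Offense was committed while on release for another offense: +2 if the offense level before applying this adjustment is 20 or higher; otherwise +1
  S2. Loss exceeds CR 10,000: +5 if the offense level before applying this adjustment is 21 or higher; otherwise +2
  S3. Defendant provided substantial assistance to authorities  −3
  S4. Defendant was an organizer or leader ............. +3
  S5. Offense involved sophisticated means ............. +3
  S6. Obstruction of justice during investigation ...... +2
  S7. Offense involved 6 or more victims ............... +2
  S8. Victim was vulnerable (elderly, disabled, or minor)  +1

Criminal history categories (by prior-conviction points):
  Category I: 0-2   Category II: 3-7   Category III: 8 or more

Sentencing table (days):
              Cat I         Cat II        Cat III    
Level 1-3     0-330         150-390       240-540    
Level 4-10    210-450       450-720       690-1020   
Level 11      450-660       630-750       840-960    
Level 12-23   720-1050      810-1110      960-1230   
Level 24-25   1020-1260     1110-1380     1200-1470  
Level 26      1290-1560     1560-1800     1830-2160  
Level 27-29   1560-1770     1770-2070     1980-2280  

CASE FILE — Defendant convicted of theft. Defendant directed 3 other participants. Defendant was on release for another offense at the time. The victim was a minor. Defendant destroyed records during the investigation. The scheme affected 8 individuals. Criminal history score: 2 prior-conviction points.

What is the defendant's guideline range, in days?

Base offense level for theft: 27.
S1 applies (level before this adjustment is 27 ≥ 20, so +2): 27 + 2 = 29.
S2 does not apply.
S3 does not apply.
S4 applies: 29 + 3 = 32.
S5 does not apply.
S6 applies: 32 + 2 = 34.
S7 applies: 34 + 2 = 36.
S8 applies: 36 + 1 = 37.
Level 37 exceeds the maximum of 29; capped at 29.
Final offense level: 29.
Criminal history: 2 prior points → Category I (0-2).
Level 29 falls in the 27-29 band.
Grid: Level 27-29 × Category I = 1560-1770 days.

1560-1770 days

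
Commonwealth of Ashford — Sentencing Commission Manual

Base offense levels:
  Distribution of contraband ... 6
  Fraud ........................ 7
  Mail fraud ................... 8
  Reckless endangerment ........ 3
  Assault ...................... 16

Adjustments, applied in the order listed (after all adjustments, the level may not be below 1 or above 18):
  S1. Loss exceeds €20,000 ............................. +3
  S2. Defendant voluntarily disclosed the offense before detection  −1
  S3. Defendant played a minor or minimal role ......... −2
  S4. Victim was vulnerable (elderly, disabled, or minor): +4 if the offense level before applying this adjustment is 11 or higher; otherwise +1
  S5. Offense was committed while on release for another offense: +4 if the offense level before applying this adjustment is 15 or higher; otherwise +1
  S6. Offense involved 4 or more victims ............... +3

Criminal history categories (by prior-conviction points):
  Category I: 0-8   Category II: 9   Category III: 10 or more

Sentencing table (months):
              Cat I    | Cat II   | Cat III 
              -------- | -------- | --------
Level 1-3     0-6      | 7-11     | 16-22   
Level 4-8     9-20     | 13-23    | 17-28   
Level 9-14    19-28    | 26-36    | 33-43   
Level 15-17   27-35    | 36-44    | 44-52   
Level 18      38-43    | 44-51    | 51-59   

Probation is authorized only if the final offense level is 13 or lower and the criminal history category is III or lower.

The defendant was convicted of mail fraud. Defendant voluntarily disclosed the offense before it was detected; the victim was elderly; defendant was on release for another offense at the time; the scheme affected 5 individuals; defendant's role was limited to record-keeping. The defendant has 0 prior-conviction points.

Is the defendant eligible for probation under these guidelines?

Yes

Base offense level for mail fraud: 8.
S2 applies: 8 − 1 = 7.
S3 applies: 7 − 2 = 5.
S4 applies (level before this adjustment is 5 < 11, so +1): 5 + 1 = 6.
S5 applies (level before this adjustment is 6 < 15, so +1): 6 + 1 = 7.
S6 applies: 7 + 3 = 10.
Final offense level: 10.
Criminal history: 0 prior points → Category I (0-8).
Level 10 falls in the 9-14 band.
Grid: Level 9-14 × Category I = 19-28 months.
Probation check: level 10 ≤ 13 and category I ≤ III → eligible.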